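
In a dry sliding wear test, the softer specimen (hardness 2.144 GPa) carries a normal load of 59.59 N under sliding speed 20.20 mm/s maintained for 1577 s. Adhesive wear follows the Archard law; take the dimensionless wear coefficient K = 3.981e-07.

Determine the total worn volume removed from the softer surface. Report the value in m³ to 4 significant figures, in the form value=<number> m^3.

value=3.525e-13 m^3

Intermediate values appear rounded, and every step holds exact precision. Rounded just once to four significant figures.
Sliding speed v = 20.20 mm/s = 0.02020 m/s. The distance L = v·t = 0.02020 m/s × 1577 s = 31.86 m.
Hardness H = 2.144 GPa = 2.144e+09 Pa.
Restated in SI base units: W = 59.59 N, H = 2.144e+09 Pa, K = 3.981e-07.
The Archard volume V = K·W·L/H = 3.981e-07 · 59.59 · 31.86 / 2.144e+09 = 3.525e-13 m³.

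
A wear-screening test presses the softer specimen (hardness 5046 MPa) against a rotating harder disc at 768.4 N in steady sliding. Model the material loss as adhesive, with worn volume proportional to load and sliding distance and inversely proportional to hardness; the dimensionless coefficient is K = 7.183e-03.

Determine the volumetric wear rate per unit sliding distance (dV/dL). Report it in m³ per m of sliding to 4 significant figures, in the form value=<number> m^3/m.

The intermediates are displayed rounded. Every step holds exact precision. Rounded just once to four significant figures.
Hardness H = 5046 MPa = 5.046e+09 Pa.
As SI base values: W = 768.4 N, H = 5.046e+09 Pa, K = 7.183e-03.
Rate of wear dV/dL = K·W/H (independent of L): 7.183e-03 · 768.4 / 5.046e+09 = 1.094e-09 m³/m.

value=1.094e-09 m^3/m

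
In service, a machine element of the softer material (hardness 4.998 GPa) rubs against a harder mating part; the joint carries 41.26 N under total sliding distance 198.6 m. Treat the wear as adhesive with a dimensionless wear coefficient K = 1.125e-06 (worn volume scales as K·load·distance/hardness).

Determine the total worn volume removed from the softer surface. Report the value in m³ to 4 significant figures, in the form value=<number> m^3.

Intermediate values are shown rounded; all working math keeps full precision; one final rounding: four significant digits.
Convert: Hardness H = 4.998 GPa = 4.998e+09 Pa.
As SI base values: W = 41.26 N, H = 4.998e+09 Pa, K = 1.125e-06.
Volume removed: V = K·W·L/H = 1.125e-06 · 41.26 · 198.6 / 4.998e+09 = 1.844e-12 m³.

value=1.844e-12 m^3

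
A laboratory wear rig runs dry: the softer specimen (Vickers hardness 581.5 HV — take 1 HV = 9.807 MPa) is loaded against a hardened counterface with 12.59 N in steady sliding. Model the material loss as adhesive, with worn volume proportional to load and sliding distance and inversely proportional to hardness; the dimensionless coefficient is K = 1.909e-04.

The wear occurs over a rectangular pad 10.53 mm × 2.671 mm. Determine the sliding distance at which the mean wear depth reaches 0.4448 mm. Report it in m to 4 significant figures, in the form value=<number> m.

value=2.968e+04 m

The algebra holds full float precision. Shown intermediates are rounded, and rounded just once, at 4 significant digits.
Convert: Hardness H = 581.5 HV × 9.807 MPa/HV = 5703 MPa = 5.703e+09 Pa.
Convert: Pad sides 10.53 mm × 2.671 mm = 0.01053 m × 0.002671 m. Contact area A = 0.01053 m × 0.002671 m = 2.813e-05 m².
Convert: Depth limit h_lim = 0.4448 mm = 4.448e-04 m.
SI base units throughout: W = 12.59 N, H = 5.703e+09 Pa, K = 1.909e-04.
Volume at the limit: V_lim = h_lim·A = 4.448e-04 · 2.813e-05 = 1.251e-08 m³.
Sliding life L = V_lim·H/(K·W) = 1.251e-08 · 5.703e+09 / (1.909e-04 · 12.59) = 2.968e+04 m.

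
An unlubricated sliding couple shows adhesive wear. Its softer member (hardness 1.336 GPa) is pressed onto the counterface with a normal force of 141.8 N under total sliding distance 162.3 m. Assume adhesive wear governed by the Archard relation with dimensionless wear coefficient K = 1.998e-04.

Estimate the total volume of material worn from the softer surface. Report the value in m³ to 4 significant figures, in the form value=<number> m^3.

Quoted intermediates are rounded — the algebra keeps full precision; a single final rounding, at four significant digits.
Hardness H = 1.336 GPa = 1.336e+09 Pa.
Collected in SI base units: W = 141.8 N, H = 1.336e+09 Pa, K = 1.998e-04.
Volume removed: V = K·W·L/H = 1.998e-04 · 141.8 · 162.3 / 1.336e+09 = 3.442e-09 m³.

value=3.442e-09 m^3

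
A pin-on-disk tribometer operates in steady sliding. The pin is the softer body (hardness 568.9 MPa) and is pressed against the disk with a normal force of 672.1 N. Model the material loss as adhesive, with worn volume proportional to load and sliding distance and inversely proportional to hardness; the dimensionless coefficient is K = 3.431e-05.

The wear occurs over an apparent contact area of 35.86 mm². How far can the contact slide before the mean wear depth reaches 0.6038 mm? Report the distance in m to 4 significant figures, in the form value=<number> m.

Every step carries full precision — shown intermediates are rounded. Rounded once at the end, at four significant figures.
Hardness H = 568.9 MPa = 5.689e+08 Pa.
Contact area A = 35.86 mm² = 3.586e-05 m².
Depth limit h_lim = 0.6038 mm = 6.038e-04 m.
Expressed in SI base units: W = 672.1 N, H = 5.689e+08 Pa, K = 3.431e-05.
Wearable volume V_lim = h_lim·A = 6.038e-04 · 3.586e-05 = 2.165e-08 m³.
Sliding life L = V_lim·H/(K·W) = 2.165e-08 · 5.689e+08 / (3.431e-05 · 672.1) = 534.2 m.

value=534.2 m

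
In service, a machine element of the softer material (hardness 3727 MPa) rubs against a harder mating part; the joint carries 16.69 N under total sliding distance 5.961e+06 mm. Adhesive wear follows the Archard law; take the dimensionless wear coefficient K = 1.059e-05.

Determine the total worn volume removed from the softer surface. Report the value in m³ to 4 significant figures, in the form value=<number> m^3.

Intermediate values appear rounded — every step holds full precision; rounded once at the end, at 4 significant figures.
Convert: The distance L = 5.961e+06 mm = 5961 m.
Convert: Hardness H = 3727 MPa = 3.727e+09 Pa.
Restated in SI base units: W = 16.69 N, H = 3.727e+09 Pa, K = 1.059e-05.
The Archard volume V = K·W·L/H = 1.059e-05 · 16.69 · 5961 / 3.727e+09 = 2.827e-10 m³.

value=2.827e-10 m^3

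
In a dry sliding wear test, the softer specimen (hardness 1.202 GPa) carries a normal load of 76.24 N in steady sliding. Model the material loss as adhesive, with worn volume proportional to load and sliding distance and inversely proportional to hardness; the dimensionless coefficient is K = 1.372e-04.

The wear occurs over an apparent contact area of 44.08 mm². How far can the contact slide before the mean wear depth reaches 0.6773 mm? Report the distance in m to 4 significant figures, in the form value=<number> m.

Every step runs at full float precision — displayed values are rounded; a single final rounding to 4 significant digits.
Convert: Hardness H = 1.202 GPa = 1.202e+09 Pa.
Convert: Contact area A = 44.08 mm² = 4.408e-05 m².
Convert: Depth limit h_lim = 0.6773 mm = 6.773e-04 m.
As SI base values: W = 76.24 N, H = 1.202e+09 Pa, K = 1.372e-04.
Volume at the limit: V_lim = h_lim·A = 6.773e-04 · 4.408e-05 = 2.986e-08 m³.
So the life L = V_lim·H/(K·W) = 2.986e-08 · 1.202e+09 / (1.372e-04 · 76.24) = 3431 m.

value=3431 m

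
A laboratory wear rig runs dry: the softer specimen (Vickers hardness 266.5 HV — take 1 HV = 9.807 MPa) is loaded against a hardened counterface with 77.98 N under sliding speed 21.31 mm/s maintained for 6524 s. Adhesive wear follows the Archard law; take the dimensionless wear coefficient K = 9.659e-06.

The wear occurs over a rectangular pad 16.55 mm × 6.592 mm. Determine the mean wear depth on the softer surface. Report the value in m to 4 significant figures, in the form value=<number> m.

value=3.673e-07 m

Intermediate values appear rounded. Each operation runs at exact precision — one last rounding to 4 significant digits.
Sliding speed v = 21.31 mm/s = 0.02131 m/s. Total distance L = v·t = 0.02131 m/s × 6524 s = 139.0 m.
Hardness H = 266.5 HV × 9.807 MPa/HV = 2614 MPa = 2.614e+09 Pa.
Pad sides 16.55 mm × 6.592 mm = 0.01655 m × 0.006592 m. Contact area A = 0.01655 m × 0.006592 m = 1.091e-04 m².
In SI base units, W = 77.98 N, H = 2.614e+09 Pa, K = 9.659e-06.
The Archard volume V = K·W·L/H = 9.659e-06 · 77.98 · 139.0 / 2.614e+09 = 4.007e-11 m³.
Mean depth h = V/A = 4.007e-11 / 1.091e-04 = 3.673e-07 m.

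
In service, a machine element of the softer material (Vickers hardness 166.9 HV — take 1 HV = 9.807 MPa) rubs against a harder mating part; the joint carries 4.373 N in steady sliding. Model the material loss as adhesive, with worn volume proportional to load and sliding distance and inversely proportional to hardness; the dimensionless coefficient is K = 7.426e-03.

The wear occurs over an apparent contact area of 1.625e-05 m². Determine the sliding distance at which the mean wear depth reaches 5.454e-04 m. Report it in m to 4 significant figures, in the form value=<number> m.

value=446.7 m

Displayed values are rounded, and the computation runs at exact precision; rounded once at the end, at 4 significant digits.
Convert: Hardness H = 166.9 HV × 9.807 MPa/HV = 1637 MPa = 1.637e+09 Pa.
Expressed in SI base units: W = 4.373 N, H = 1.637e+09 Pa, K = 7.426e-03.
Allowed volume V_lim = h_lim·A = 5.454e-04 · 1.625e-05 = 8.863e-09 m³.
So the life L = V_lim·H/(K·W) = 8.863e-09 · 1.637e+09 / (7.426e-03 · 4.373) = 446.7 m.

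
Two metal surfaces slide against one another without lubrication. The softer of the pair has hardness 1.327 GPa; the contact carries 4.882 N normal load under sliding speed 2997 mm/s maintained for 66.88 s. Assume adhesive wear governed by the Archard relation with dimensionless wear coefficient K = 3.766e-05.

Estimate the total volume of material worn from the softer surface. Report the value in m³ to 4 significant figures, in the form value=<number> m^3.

Intermediates are shown rounded, and every step holds exact precision, and one last rounding: 4 significant figures.
Convert: Sliding speed v = 2997 mm/s = 2.997 m/s. Distance covered L = v·t = 2.997 m/s × 66.88 s = 200.4 m.
Convert: Hardness H = 1.327 GPa = 1.327e+09 Pa.
Working in SI base units: W = 4.882 N, H = 1.327e+09 Pa, K = 3.766e-05.
Worn volume V = K·W·L/H = 3.766e-05 · 4.882 · 200.4 / 1.327e+09 = 2.777e-11 m³.

value=2.777e-11 m^3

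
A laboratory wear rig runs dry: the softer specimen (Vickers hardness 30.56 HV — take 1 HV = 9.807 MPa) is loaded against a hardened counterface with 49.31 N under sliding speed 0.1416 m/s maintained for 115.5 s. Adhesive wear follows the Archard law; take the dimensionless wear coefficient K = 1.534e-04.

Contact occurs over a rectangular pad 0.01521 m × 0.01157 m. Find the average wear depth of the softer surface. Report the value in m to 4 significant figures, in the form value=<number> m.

value=2.346e-06 m

Each operation runs at full float precision, and intermediates are shown rounded; rounded just once to four significant figures.
Sliding distance L = v·t = 0.1416 m/s × 115.5 s = 16.35 m.
Hardness H = 30.56 HV × 9.807 MPa/HV = 299.7 MPa = 2.997e+08 Pa.
Contact area A = 0.01521 m × 0.01157 m = 1.760e-04 m².
In SI base units, W = 49.31 N, H = 2.997e+08 Pa, K = 1.534e-04.
By Archard's law, V = K·W·L/H = 1.534e-04 · 49.31 · 16.35 / 2.997e+08 = 4.128e-10 m³.
Average depth h = V/A = 4.128e-10 / 1.760e-04 = 2.346e-06 m.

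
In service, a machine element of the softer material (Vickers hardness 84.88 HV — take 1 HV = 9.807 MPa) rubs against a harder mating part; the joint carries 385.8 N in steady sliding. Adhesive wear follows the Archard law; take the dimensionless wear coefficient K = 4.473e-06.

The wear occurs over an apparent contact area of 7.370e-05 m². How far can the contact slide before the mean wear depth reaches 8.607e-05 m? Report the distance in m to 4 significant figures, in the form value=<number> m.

value=3060 m

Every step runs at full precision, and displayed values are rounded. Rounded once at the end to four significant digits.
Hardness H = 84.88 HV × 9.807 MPa/HV = 832.4 MPa = 8.324e+08 Pa.
Expressed in SI base units: W = 385.8 N, H = 8.324e+08 Pa, K = 4.473e-06.
Volume at the limit: V_lim = h_lim·A = 8.607e-05 · 7.370e-05 = 6.343e-09 m³.
So the life L = V_lim·H/(K·W) = 6.343e-09 · 8.324e+08 / (4.473e-06 · 385.8) = 3060 m.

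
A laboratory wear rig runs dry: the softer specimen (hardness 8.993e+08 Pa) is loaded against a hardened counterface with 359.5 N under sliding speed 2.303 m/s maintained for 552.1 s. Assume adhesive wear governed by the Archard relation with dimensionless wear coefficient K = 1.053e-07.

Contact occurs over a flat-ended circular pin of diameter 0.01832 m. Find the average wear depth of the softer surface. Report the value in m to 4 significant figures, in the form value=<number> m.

value=2.030e-07 m

Intermediates are displayed rounded — all arithmetic carries exact precision — one final rounding, at 4 significant digits.
Convert: The distance L = v·t = 2.303 m/s × 552.1 s = 1271 m.
Convert: Contact area A = π·d²/4 = π·(0.01832 m)²/4 = 2.636e-04 m².
Expressed in SI base units: W = 359.5 N, H = 8.993e+08 Pa, K = 1.053e-07.
Archard volume V = K·W·L/H = 1.053e-07 · 359.5 · 1271 / 8.993e+08 = 5.352e-11 m³.
Mean depth h = V/A = 5.352e-11 / 2.636e-04 = 2.030e-07 m.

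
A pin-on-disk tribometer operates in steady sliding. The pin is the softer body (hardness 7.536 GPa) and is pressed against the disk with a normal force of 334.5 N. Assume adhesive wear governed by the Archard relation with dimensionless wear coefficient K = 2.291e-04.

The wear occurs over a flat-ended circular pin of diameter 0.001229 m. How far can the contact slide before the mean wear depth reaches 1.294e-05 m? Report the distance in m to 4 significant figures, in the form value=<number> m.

value=1.510 m

Intermediates are displayed rounded, and all working math keeps full precision; one last rounding: four significant digits.
Convert: Hardness H = 7.536 GPa = 7.536e+09 Pa.
Convert: Contact area A = π·d²/4 = π·(0.001229 m)²/4 = 1.186e-06 m².
In SI base units, W = 334.5 N, H = 7.536e+09 Pa, K = 2.291e-04.
Limit volume V_lim = h_lim·A = 1.294e-05 · 1.186e-06 = 1.535e-11 m³.
Sliding life L = V_lim·H/(K·W) = 1.535e-11 · 7.536e+09 / (2.291e-04 · 334.5) = 1.510 m.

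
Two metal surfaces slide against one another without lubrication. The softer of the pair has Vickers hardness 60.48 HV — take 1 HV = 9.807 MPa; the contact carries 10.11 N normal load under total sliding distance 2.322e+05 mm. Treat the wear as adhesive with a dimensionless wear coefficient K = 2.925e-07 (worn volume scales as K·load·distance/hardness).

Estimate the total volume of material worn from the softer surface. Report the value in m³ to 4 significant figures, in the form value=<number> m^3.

All arithmetic runs at full precision, and intermediates appear rounded, and one last rounding to 4 significant digits.
Convert: Distance covered L = 2.322e+05 mm = 232.2 m.
Convert: Hardness H = 60.48 HV × 9.807 MPa/HV = 593.1 MPa = 5.931e+08 Pa.
Restated in SI base units: W = 10.11 N, H = 5.931e+08 Pa, K = 2.925e-07.
Apply Archard: V = K·W·L/H = 2.925e-07 · 10.11 · 232.2 / 5.931e+08 = 1.158e-12 m³.

value=1.158e-12 m^3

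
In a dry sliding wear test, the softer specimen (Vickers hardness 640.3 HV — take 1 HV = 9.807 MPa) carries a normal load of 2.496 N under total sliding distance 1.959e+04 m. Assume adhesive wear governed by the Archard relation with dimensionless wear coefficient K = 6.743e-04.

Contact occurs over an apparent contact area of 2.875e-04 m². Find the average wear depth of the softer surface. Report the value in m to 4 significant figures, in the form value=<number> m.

value=1.826e-05 m

The computation carries full precision; intermediates appear rounded. Rounded just once, at 4 significant digits.
Convert: Hardness H = 640.3 HV × 9.807 MPa/HV = 6279 MPa = 6.279e+09 Pa.
Working in SI base units: W = 2.496 N, H = 6.279e+09 Pa, K = 6.743e-04.
Archard relation: V = K·W·L/H = 6.743e-04 · 2.496 · 1.959e+04 / 6.279e+09 = 5.251e-09 m³.
Average depth h = V/A = 5.251e-09 / 2.875e-04 = 1.826e-05 m.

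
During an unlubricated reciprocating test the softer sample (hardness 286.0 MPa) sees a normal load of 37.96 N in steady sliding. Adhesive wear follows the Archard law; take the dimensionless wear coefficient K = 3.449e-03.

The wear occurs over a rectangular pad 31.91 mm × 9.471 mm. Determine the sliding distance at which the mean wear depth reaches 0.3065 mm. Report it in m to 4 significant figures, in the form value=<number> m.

value=202.3 m

All arithmetic holds exact precision. Intermediate values are displayed rounded — a single final rounding to 4 significant digits.
Hardness H = 286.0 MPa = 2.860e+08 Pa.
Pad sides 31.91 mm × 9.471 mm = 0.03191 m × 0.009471 m. Contact area A = 0.03191 m × 0.009471 m = 3.022e-04 m².
Depth limit h_lim = 0.3065 mm = 3.065e-04 m.
Expressed in SI base units: W = 37.96 N, H = 2.860e+08 Pa, K = 3.449e-03.
At the depth limit, V_lim = h_lim·A = 3.065e-04 · 3.022e-04 = 9.263e-08 m³.
Sliding life L = V_lim·H/(K·W) = 9.263e-08 · 2.860e+08 / (3.449e-03 · 37.96) = 202.3 m.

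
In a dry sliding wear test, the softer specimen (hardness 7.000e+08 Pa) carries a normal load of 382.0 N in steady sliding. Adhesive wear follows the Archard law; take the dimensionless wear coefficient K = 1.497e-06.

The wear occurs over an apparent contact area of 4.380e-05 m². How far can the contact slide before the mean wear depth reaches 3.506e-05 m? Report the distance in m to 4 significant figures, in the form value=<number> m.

value=1880 m

The intermediates are printed rounded; every step carries full float precision, and one last rounding to four significant figures.
In SI base units, W = 382.0 N, H = 7.000e+08 Pa, K = 1.497e-06.
Wearable volume V_lim = h_lim·A = 3.506e-05 · 4.380e-05 = 1.536e-09 m³.
Inverting, life L = V_lim·H/(K·W) = 1.536e-09 · 7.000e+08 / (1.497e-06 · 382.0) = 1880 m.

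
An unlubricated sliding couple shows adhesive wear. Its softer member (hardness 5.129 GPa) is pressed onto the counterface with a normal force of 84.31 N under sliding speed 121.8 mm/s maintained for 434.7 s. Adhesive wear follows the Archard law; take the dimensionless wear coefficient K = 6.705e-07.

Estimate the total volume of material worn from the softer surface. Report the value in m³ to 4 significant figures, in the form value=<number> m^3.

Intermediate values are displayed rounded, and all arithmetic runs at full precision. Rounded just once, at 4 significant figures.
Convert: Sliding speed v = 121.8 mm/s = 0.1218 m/s. Total distance L = v·t = 0.1218 m/s × 434.7 s = 52.95 m.
Convert: Hardness H = 5.129 GPa = 5.129e+09 Pa.
Restated in SI base units: W = 84.31 N, H = 5.129e+09 Pa, K = 6.705e-07.
By Archard's law, V = K·W·L/H = 6.705e-07 · 84.31 · 52.95 / 5.129e+09 = 5.836e-13 m³.

value=5.836e-13 m^3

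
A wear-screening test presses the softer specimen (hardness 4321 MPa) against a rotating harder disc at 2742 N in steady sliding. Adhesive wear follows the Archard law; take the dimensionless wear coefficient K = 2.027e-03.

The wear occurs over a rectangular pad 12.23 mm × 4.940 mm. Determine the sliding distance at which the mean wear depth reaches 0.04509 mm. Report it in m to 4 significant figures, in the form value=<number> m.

value=2.118 m

The intermediates are shown rounded. Each operation maintains full precision. Rounded just once: four significant digits.
Convert: Hardness H = 4321 MPa = 4.321e+09 Pa.
Convert: Pad sides 12.23 mm × 4.940 mm = 0.01223 m × 0.004940 m. Contact area A = 0.01223 m × 0.004940 m = 6.042e-05 m².
Convert: Depth limit h_lim = 0.04509 mm = 4.509e-05 m.
As SI base values: W = 2742 N, H = 4.321e+09 Pa, K = 2.027e-03.
At the depth limit, V_lim = h_lim·A = 4.509e-05 · 6.042e-05 = 2.724e-09 m³.
So the life L = V_lim·H/(K·W) = 2.724e-09 · 4.321e+09 / (2.027e-03 · 2742) = 2.118 m.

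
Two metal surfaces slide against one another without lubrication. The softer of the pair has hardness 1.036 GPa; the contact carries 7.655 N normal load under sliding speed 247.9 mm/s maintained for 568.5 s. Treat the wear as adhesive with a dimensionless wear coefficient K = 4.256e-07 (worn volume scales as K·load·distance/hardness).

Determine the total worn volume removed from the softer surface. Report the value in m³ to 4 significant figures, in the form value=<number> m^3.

The computation carries exact precision — the intermediates appear rounded; one last rounding, at 4 significant figures.
Sliding speed v = 247.9 mm/s = 0.2479 m/s. Total distance L = v·t = 0.2479 m/s × 568.5 s = 140.9 m.
Hardness H = 1.036 GPa = 1.036e+09 Pa.
Expressed in SI base units: W = 7.655 N, H = 1.036e+09 Pa, K = 4.256e-07.
Wear volume V = K·W·L/H = 4.256e-07 · 7.655 · 140.9 / 1.036e+09 = 4.432e-13 m³.

value=4.432e-13 m^3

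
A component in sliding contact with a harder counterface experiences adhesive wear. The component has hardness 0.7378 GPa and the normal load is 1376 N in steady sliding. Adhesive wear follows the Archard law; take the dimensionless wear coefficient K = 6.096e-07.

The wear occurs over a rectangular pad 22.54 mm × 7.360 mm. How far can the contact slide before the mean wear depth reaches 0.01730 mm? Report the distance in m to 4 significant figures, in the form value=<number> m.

value=2524 m

Intermediate values are printed rounded. The computation carries full float precision — one final rounding: four significant digits.
Convert: Hardness H = 0.7378 GPa = 7.378e+08 Pa.
Convert: Pad sides 22.54 mm × 7.360 mm = 0.02254 m × 0.007360 m. Contact area A = 0.02254 m × 0.007360 m = 1.659e-04 m².
Convert: Depth limit h_lim = 0.01730 mm = 1.730e-05 m.
In SI base units, W = 1376 N, H = 7.378e+08 Pa, K = 6.096e-07.
At the depth limit, V_lim = h_lim·A = 1.730e-05 · 1.659e-04 = 2.870e-09 m³.
So the life L = V_lim·H/(K·W) = 2.870e-09 · 7.378e+08 / (6.096e-07 · 1376) = 2524 m.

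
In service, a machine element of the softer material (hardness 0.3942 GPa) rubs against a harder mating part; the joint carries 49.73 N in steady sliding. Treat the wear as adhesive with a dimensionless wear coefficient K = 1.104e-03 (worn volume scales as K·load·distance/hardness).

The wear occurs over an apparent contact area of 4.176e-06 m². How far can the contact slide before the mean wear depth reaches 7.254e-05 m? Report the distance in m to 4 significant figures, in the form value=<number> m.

Intermediates are shown rounded, and all working math keeps full precision. Rounded once at the end, at 4 significant figures.
Convert: Hardness H = 0.3942 GPa = 3.942e+08 Pa.
Collected in SI base units: W = 49.73 N, H = 3.942e+08 Pa, K = 1.104e-03.
Permissible volume V_lim = h_lim·A = 7.254e-05 · 4.176e-06 = 3.029e-10 m³.
Life L = V_lim·H/(K·W) = 3.029e-10 · 3.942e+08 / (1.104e-03 · 49.73) = 2.175 m.

value=2.175 m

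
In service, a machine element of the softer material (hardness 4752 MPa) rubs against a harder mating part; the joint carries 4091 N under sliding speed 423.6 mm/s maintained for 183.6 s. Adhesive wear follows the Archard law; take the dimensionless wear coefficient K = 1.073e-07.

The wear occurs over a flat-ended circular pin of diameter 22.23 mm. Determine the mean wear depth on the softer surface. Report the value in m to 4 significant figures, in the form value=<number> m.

Every step keeps full precision. Intermediates appear rounded, and one last rounding to four significant figures.
Sliding speed v = 423.6 mm/s = 0.4236 m/s. The distance L = v·t = 0.4236 m/s × 183.6 s = 77.77 m.
Hardness H = 4752 MPa = 4.752e+09 Pa.
Pin diameter d = 22.23 mm = 0.02223 m. Contact area A = π·d²/4 = π·(0.02223 m)²/4 = 3.881e-04 m².
Restated in SI base units: W = 4091 N, H = 4.752e+09 Pa, K = 1.073e-07.
Apply Archard: V = K·W·L/H = 1.073e-07 · 4091 · 77.77 / 4.752e+09 = 7.184e-12 m³.
Average depth h = V/A = 7.184e-12 / 3.881e-04 = 1.851e-08 m.

value=1.851e-08 m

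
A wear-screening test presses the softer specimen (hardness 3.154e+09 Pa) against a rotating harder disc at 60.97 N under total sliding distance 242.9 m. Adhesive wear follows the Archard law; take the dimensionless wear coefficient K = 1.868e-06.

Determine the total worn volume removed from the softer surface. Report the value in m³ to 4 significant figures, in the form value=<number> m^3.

value=8.771e-12 m^3

All working math runs at full precision; intermediate values are printed rounded — a single final rounding, at 4 significant figures.
SI base units throughout: W = 60.97 N, H = 3.154e+09 Pa, K = 1.868e-06.
Archard volume V = K·W·L/H = 1.868e-06 · 60.97 · 242.9 / 3.154e+09 = 8.771e-12 m³.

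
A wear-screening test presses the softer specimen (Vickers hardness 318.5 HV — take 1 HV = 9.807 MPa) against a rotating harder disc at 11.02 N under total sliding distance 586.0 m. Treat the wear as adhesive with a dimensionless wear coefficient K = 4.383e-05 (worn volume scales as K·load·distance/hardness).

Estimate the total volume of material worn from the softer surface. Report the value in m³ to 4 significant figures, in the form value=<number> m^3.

Intermediates are displayed rounded — all working math carries full float precision — rounded just once to 4 significant digits.
Convert: Hardness H = 318.5 HV × 9.807 MPa/HV = 3124 MPa = 3.124e+09 Pa.
SI base units throughout: W = 11.02 N, H = 3.124e+09 Pa, K = 4.383e-05.
Archard relation: V = K·W·L/H = 4.383e-05 · 11.02 · 586.0 / 3.124e+09 = 9.062e-11 m³.

value=9.062e-11 m^3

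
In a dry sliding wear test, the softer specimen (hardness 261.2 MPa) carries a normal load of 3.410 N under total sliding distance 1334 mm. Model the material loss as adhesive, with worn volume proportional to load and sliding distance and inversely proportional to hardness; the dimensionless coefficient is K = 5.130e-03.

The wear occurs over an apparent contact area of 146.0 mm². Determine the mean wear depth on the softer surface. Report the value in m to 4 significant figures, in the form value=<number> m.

value=6.119e-07 m

All arithmetic maintains exact precision — intermediate values are displayed rounded; rounded just once: four significant digits.
Convert: Distance L = 1334 mm = 1.334 m.
Convert: Hardness H = 261.2 MPa = 2.612e+08 Pa.
Convert: Contact area A = 146.0 mm² = 1.460e-04 m².
In SI base units: W = 3.410 N, H = 2.612e+08 Pa, K = 5.130e-03.
By Archard's law, V = K·W·L/H = 5.130e-03 · 3.410 · 1.334 / 2.612e+08 = 8.934e-11 m³.
Depth of wear h = V/A = 8.934e-11 / 1.460e-04 = 6.119e-07 m.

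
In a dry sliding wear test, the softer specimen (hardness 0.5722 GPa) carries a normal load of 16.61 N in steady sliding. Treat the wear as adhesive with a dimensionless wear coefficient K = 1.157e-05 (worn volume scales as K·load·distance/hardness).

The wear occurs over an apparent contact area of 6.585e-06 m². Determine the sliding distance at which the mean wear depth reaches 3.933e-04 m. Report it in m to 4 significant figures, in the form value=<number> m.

All arithmetic holds exact precision, and quoted intermediates are rounded. Rounded just once, at four significant digits.
Convert: Hardness H = 0.5722 GPa = 5.722e+08 Pa.
SI base units throughout: W = 16.61 N, H = 5.722e+08 Pa, K = 1.157e-05.
Limit volume V_lim = h_lim·A = 3.933e-04 · 6.585e-06 = 2.590e-09 m³.
So the life L = V_lim·H/(K·W) = 2.590e-09 · 5.722e+08 / (1.157e-05 · 16.61) = 7711 m.

value=7711 m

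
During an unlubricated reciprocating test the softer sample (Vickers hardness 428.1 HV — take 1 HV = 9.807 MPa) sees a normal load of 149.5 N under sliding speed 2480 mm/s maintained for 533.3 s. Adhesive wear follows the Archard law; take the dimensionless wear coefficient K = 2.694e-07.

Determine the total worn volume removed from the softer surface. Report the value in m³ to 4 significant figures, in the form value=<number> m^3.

All arithmetic maintains full precision. The intermediates are printed rounded, and a lone final rounding, at four significant digits.
Convert: Sliding speed v = 2480 mm/s = 2.480 m/s. Distance covered L = v·t = 2.480 m/s × 533.3 s = 1323 m.
Convert: Hardness H = 428.1 HV × 9.807 MPa/HV = 4198 MPa = 4.198e+09 Pa.
SI base units throughout: W = 149.5 N, H = 4.198e+09 Pa, K = 2.694e-07.
Archard volume V = K·W·L/H = 2.694e-07 · 149.5 · 1323 / 4.198e+09 = 1.269e-11 m³.

value=1.269e-11 m^3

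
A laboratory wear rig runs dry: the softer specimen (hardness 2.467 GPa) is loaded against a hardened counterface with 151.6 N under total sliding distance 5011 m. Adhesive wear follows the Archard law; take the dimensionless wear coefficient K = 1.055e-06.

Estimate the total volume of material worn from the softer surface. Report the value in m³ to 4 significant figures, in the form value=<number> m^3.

value=3.249e-10 m^3

Every step keeps exact precision — printed values are rounded. Rounded once at the end to four significant figures.
Hardness H = 2.467 GPa = 2.467e+09 Pa.
As SI base values: W = 151.6 N, H = 2.467e+09 Pa, K = 1.055e-06.
Worn volume V = K·W·L/H = 1.055e-06 · 151.6 · 5011 / 2.467e+09 = 3.249e-10 m³.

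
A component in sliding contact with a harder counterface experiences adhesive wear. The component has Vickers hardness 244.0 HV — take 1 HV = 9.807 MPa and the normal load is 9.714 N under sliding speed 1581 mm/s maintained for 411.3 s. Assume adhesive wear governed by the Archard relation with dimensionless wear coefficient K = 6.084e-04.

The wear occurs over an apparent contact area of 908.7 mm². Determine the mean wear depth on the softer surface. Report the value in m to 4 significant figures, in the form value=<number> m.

value=1.767e-06 m

All arithmetic maintains full float precision. Quoted intermediates are rounded; a single final rounding to four significant figures.
Sliding speed v = 1581 mm/s = 1.581 m/s. Distance covered L = v·t = 1.581 m/s × 411.3 s = 650.3 m.
Hardness H = 244.0 HV × 9.807 MPa/HV = 2393 MPa = 2.393e+09 Pa.
Contact area A = 908.7 mm² = 9.087e-04 m².
SI base units throughout: W = 9.714 N, H = 2.393e+09 Pa, K = 6.084e-04.
Archard relation: V = K·W·L/H = 6.084e-04 · 9.714 · 650.3 / 2.393e+09 = 1.606e-09 m³.
Mean depth h = V/A = 1.606e-09 / 9.087e-04 = 1.767e-06 m.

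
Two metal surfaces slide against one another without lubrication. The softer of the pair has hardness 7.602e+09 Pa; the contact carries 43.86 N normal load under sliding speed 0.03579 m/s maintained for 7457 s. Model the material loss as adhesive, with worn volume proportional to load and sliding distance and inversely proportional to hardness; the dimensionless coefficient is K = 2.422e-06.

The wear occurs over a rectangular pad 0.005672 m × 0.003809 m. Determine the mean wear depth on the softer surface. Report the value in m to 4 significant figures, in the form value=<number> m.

The algebra runs at exact precision — quoted intermediates are rounded; a single final rounding, at 4 significant digits.
Distance covered L = v·t = 0.03579 m/s × 7457 s = 266.9 m.
Contact area A = 0.005672 m × 0.003809 m = 2.160e-05 m².
Restated in SI base units: W = 43.86 N, H = 7.602e+09 Pa, K = 2.422e-06.
Worn volume V = K·W·L/H = 2.422e-06 · 43.86 · 266.9 / 7.602e+09 = 3.729e-12 m³.
Wear depth h = V/A = 3.729e-12 / 2.160e-05 = 1.726e-07 m.

value=1.726e-07 m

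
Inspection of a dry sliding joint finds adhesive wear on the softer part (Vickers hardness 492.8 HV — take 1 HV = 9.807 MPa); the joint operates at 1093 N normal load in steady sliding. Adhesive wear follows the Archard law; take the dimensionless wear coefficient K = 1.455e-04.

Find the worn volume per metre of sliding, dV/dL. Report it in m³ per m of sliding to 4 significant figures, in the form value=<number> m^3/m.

value=3.291e-11 m^3/m

The intermediates are displayed rounded; each operation carries exact precision; rounded once at the end: four significant digits.
Convert: Hardness H = 492.8 HV × 9.807 MPa/HV = 4833 MPa = 4.833e+09 Pa.
Working in SI base units: W = 1093 N, H = 4.833e+09 Pa, K = 1.455e-04.
Rate of wear dV/dL = K·W/H, so: 1.455e-04 · 1093 / 4.833e+09 = 3.291e-11 m³/m.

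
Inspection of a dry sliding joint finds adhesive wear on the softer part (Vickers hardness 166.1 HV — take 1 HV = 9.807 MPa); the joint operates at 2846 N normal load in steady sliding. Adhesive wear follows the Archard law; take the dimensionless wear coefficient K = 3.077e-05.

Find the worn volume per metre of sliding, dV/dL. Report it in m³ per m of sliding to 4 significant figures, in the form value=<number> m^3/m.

value=5.376e-11 m^3/m

Intermediates are printed rounded, and each operation keeps full float precision; one last rounding to four significant figures.
Hardness H = 166.1 HV × 9.807 MPa/HV = 1629 MPa = 1.629e+09 Pa.
As SI base values: W = 2846 N, H = 1.629e+09 Pa, K = 3.077e-05.
Wear rate dV/dL = K·W/H — distance-free: 3.077e-05 · 2846 / 1.629e+09 = 5.376e-11 m³/m.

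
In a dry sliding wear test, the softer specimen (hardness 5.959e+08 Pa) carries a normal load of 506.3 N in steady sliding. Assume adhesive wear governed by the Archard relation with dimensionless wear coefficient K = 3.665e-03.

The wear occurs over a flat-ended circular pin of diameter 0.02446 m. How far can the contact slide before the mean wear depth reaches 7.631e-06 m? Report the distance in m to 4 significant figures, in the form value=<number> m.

value=1.152 m

Intermediate values appear rounded — the algebra carries exact precision. Rounded once at the end to four significant digits.
Contact area A = π·d²/4 = π·(0.02446 m)²/4 = 4.699e-04 m².
Expressed in SI base units: W = 506.3 N, H = 5.959e+08 Pa, K = 3.665e-03.
Volume at the limit: V_lim = h_lim·A = 7.631e-06 · 4.699e-04 = 3.586e-09 m³.
So the life L = V_lim·H/(K·W) = 3.586e-09 · 5.959e+08 / (3.665e-03 · 506.3) = 1.152 m.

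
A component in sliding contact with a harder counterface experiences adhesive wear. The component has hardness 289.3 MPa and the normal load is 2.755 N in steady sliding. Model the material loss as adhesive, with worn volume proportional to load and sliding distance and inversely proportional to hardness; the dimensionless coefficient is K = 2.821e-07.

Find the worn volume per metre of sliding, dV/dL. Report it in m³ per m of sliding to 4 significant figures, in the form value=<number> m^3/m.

value=2.686e-15 m^3/m

Displayed values are rounded. All working math runs at exact precision, and a single final rounding, at 4 significant digits.
Convert: Hardness H = 289.3 MPa = 2.893e+08 Pa.
In SI base units: W = 2.755 N, H = 2.893e+08 Pa, K = 2.821e-07.
Sliding wear rate dV/dL = K·W/H — distance-free: 2.821e-07 · 2.755 / 2.893e+08 = 2.686e-15 m³/m.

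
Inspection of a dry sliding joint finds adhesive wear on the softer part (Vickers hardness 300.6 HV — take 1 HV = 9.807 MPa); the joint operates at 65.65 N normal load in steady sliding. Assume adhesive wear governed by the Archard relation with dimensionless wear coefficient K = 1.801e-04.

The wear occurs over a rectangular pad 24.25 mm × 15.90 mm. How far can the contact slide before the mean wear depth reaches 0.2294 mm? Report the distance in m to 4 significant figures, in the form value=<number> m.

Intermediate values are displayed rounded; each operation maintains full precision. Rounded once at the end, at 4 significant figures.
Hardness H = 300.6 HV × 9.807 MPa/HV = 2948 MPa = 2.948e+09 Pa.
Pad sides 24.25 mm × 15.90 mm = 0.02425 m × 0.01590 m. Contact area A = 0.02425 m × 0.01590 m = 3.856e-04 m².
Depth limit h_lim = 0.2294 mm = 2.294e-04 m.
Restated in SI base units: W = 65.65 N, H = 2.948e+09 Pa, K = 1.801e-04.
Permissible volume V_lim = h_lim·A = 2.294e-04 · 3.856e-04 = 8.845e-08 m³.
Inverting, life L = V_lim·H/(K·W) = 8.845e-08 · 2.948e+09 / (1.801e-04 · 65.65) = 2.205e+04 m.

value=2.205e+04 m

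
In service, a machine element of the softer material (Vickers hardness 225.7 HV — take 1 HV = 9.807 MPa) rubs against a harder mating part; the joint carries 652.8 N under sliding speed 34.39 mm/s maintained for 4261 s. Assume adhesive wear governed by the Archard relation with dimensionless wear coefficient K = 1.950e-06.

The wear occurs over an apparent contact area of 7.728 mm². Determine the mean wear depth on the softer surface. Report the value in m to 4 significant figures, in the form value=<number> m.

value=1.090e-05 m

All arithmetic keeps full float precision; intermediates are shown rounded; a lone final rounding: 4 significant digits.
Convert: Sliding speed v = 34.39 mm/s = 0.03439 m/s. Sliding distance L = v·t = 0.03439 m/s × 4261 s = 146.5 m.
Convert: Hardness H = 225.7 HV × 9.807 MPa/HV = 2213 MPa = 2.213e+09 Pa.
Convert: Contact area A = 7.728 mm² = 7.728e-06 m².
SI base units throughout: W = 652.8 N, H = 2.213e+09 Pa, K = 1.950e-06.
Archard volume V = K·W·L/H = 1.950e-06 · 652.8 · 146.5 / 2.213e+09 = 8.427e-11 m³.
Mean depth h = V/A = 8.427e-11 / 7.728e-06 = 1.090e-05 m.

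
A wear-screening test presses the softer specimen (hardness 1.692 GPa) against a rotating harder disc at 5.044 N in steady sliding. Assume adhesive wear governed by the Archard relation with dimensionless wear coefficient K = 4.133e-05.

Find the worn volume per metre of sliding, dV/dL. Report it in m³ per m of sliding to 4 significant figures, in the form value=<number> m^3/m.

Each operation carries full precision — shown intermediates are rounded; one final rounding to four significant figures.
Hardness H = 1.692 GPa = 1.692e+09 Pa.
Collected in SI base units: W = 5.044 N, H = 1.692e+09 Pa, K = 4.133e-05.
Rate of wear dV/dL = K·W/H: 4.133e-05 · 5.044 / 1.692e+09 = 1.232e-13 m³/m.

value=1.232e-13 m^3/m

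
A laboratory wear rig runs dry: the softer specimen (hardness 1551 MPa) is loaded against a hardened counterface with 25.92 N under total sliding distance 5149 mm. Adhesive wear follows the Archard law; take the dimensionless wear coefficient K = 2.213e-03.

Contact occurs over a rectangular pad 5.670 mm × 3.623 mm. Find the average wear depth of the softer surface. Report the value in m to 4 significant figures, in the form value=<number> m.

The computation carries exact precision; intermediate values are printed rounded — one final rounding: 4 significant figures.
Convert: Total distance L = 5149 mm = 5.149 m.
Convert: Hardness H = 1551 MPa = 1.551e+09 Pa.
Convert: Pad sides 5.670 mm × 3.623 mm = 0.005670 m × 0.003623 m. Contact area A = 0.005670 m × 0.003623 m = 2.054e-05 m².
In SI base units: W = 25.92 N, H = 1.551e+09 Pa, K = 2.213e-03.
Volume removed: V = K·W·L/H = 2.213e-03 · 25.92 · 5.149 / 1.551e+09 = 1.904e-10 m³.
Wear depth h = V/A = 1.904e-10 / 2.054e-05 = 9.270e-06 m.

value=9.270e-06 m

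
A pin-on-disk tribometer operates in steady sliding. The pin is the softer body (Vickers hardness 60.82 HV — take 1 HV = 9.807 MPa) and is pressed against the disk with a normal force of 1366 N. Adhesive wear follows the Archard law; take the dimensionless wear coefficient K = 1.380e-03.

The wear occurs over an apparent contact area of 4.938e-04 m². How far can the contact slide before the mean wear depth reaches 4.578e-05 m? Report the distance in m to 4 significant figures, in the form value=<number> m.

value=7.153 m

The intermediates appear rounded. The algebra keeps exact precision — rounded just once, at 4 significant digits.
Hardness H = 60.82 HV × 9.807 MPa/HV = 596.5 MPa = 5.965e+08 Pa.
As SI base values: W = 1366 N, H = 5.965e+08 Pa, K = 1.380e-03.
Permissible volume V_lim = h_lim·A = 4.578e-05 · 4.938e-04 = 2.261e-08 m³.
Thus life L = V_lim·H/(K·W) = 2.261e-08 · 5.965e+08 / (1.380e-03 · 1366) = 7.153 m.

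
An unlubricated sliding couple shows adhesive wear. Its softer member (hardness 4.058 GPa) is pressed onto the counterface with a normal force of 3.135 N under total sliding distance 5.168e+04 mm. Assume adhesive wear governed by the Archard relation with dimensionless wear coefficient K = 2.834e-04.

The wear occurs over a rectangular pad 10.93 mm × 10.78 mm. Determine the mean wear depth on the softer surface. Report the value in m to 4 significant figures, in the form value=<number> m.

The computation runs at full float precision. Quoted intermediates are rounded, and one final rounding, at four significant figures.
The distance L = 5.168e+04 mm = 51.68 m.
Hardness H = 4.058 GPa = 4.058e+09 Pa.
Pad sides 10.93 mm × 10.78 mm = 0.01093 m × 0.01078 m. Contact area A = 0.01093 m × 0.01078 m = 1.178e-04 m².
SI base units throughout: W = 3.135 N, H = 4.058e+09 Pa, K = 2.834e-04.
Wear volume V = K·W·L/H = 2.834e-04 · 3.135 · 51.68 / 4.058e+09 = 1.131e-11 m³.
Depth of wear h = V/A = 1.131e-11 / 1.178e-04 = 9.603e-08 m.

value=9.603e-08 m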